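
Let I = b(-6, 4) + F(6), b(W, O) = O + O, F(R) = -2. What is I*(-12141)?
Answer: -72846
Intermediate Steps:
b(W, O) = 2*O
I = 6 (I = 2*4 - 2 = 8 - 2 = 6)
I*(-12141) = 6*(-12141) = -72846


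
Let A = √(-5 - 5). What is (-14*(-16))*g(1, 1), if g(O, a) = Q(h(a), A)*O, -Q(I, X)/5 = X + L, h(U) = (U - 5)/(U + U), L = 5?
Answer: -5600 - 1120*I*√10 ≈ -5600.0 - 3541.8*I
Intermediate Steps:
h(U) = (-5 + U)/(2*U) (h(U) = (-5 + U)/((2*U)) = (-5 + U)*(1/(2*U)) = (-5 + U)/(2*U))
A = I*√10 (A = √(-10) = I*√10 ≈ 3.1623*I)
Q(I, X) = -25 - 5*X (Q(I, X) = -5*(X + 5) = -5*(5 + X) = -25 - 5*X)
g(O, a) = O*(-25 - 5*I*√10) (g(O, a) = (-25 - 5*I*√10)*O = O*(-25 - 5*I*√10))
(-14*(-16))*g(1, 1) = (-14*(-16))*(-5*1*(5 + I*√10)) = 224*(-25 - 5*I*√10) = -5600 - 1120*I*√10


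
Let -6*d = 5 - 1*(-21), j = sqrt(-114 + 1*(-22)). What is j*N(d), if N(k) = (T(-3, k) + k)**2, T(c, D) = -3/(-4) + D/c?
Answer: 5929*I*sqrt(34)/648 ≈ 53.351*I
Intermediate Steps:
j = 2*I*sqrt(34) (j = sqrt(-114 - 22) = sqrt(-136) = 2*I*sqrt(34) ≈ 11.662*I)
T(c, D) = 3/4 + D/c (T(c, D) = -3*(-1/4) + D/c = 3/4 + D/c)
d = -13/3 (d = -(5 - 1*(-21))/6 = -(5 + 21)/6 = -1/6*26 = -13/3 ≈ -4.3333)
N(k) = (3/4 + 2*k/3)**2 (N(k) = ((3/4 + k/(-3)) + k)**2 = ((3/4 + k*(-1/3)) + k)**2 = ((3/4 - k/3) + k)**2 = (3/4 + 2*k/3)**2)
j*N(d) = (2*I*sqrt(34))*((9 + 8*(-13/3))**2/144) = (2*I*sqrt(34))*((9 - 104/3)**2/144) = (2*I*sqrt(34))*((-77/3)**2/144) = (2*I*sqrt(34))*((1/144)*(5929/9)) = (2*I*sqrt(34))*(5929/1296) = 5929*I*sqrt(34)/648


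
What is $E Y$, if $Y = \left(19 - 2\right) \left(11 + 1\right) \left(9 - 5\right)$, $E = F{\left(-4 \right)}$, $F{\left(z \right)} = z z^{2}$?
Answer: $-52224$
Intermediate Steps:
$F{\left(z \right)} = z^{3}$
$E = -64$ ($E = \left(-4\right)^{3} = -64$)
$Y = 816$ ($Y = 17 \cdot 12 \cdot 4 = 17 \cdot 48 = 816$)
$E Y = \left(-64\right) 816 = -52224$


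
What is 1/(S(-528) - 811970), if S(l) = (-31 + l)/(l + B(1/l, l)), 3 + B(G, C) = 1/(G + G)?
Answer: -795/645515591 ≈ -1.2316e-6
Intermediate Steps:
B(G, C) = -3 + 1/(2*G) (B(G, C) = -3 + 1/(G + G) = -3 + 1/(2*G))
S(l) = (-31 + l)/(-3 + 3*l/2) (S(l) = (-31 + l)/(l + (-3 + 1/(2*(1/l)))) = (-31 + l)/(l + (-3 + l/2)) = (-31 + l)/(-3 + 3*l/2))
1/(S(-528) - 811970) = 1/(2*(-31 - 528)/(3*(-2 - 528)) - 811970) = 1/((⅔)*(-559)/(-530) - 811970) = 1/((⅔)*(-1/530)*(-559) - 811970) = 1/(559/795 - 811970) = 1/(-645515591/795) = -795/645515591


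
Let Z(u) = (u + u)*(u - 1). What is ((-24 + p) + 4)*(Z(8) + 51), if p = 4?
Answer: -2608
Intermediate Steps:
Z(u) = 2*u*(-1 + u) (Z(u) = (2*u)*(-1 + u) = 2*u*(-1 + u))
((-24 + p) + 4)*(Z(8) + 51) = ((-24 + 4) + 4)*(2*8*(-1 + 8) + 51) = (-20 + 4)*(2*8*7 + 51) = -16*(112 + 51) = -16*163 = -2608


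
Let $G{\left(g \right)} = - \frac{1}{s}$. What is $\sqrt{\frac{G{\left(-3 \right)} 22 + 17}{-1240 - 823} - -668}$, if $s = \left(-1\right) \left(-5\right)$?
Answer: $\frac{\sqrt{71074032455}}{10315} \approx 25.846$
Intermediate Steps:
$s = 5$
$G{\left(g \right)} = - \frac{1}{5}$
$\sqrt{\frac{G{\left(-3 \right)} 22 + 17}{-1240 - 823} - -668} = \sqrt{\frac{\left(- \frac{1}{5}\right) 22 + 17}{-1240 - 823} - -668} = \sqrt{\frac{- \frac{22}{5} + 17}{-2063} + \left(-1736 + 2404\right)} = \sqrt{\frac{63}{5} \left(- \frac{1}{2063}\right) + 668} = \sqrt{- \frac{63}{10315} + 668} = \sqrt{\frac{6890357}{10315}} = \frac{\sqrt{71074032455}}{10315}$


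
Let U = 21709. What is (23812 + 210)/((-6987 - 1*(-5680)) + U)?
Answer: 12011/10201 ≈ 1.1774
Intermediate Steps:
(23812 + 210)/((-6987 - 1*(-5680)) + U) = (23812 + 210)/((-6987 - 1*(-5680)) + 21709) = 24022/((-6987 + 5680) + 21709) = 24022/(-1307 + 21709) = 24022/20402 = 24022*(1/20402) = 12011/10201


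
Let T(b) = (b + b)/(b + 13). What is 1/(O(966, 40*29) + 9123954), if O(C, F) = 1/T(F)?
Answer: 2320/21167574453 ≈ 1.0960e-7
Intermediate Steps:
T(b) = 2*b/(13 + b) (T(b) = (2*b)/(13 + b) = 2*b/(13 + b))
O(C, F) = (13 + F)/(2*F) (O(C, F) = 1/(2*F/(13 + F)) = (13 + F)/(2*F))
1/(O(966, 40*29) + 9123954) = 1/((13 + 40*29)/(2*((40*29))) + 9123954) = 1/((½)*(13 + 1160)/1160 + 9123954) = 1/((½)*(1/1160)*1173 + 9123954) = 1/(1173/2320 + 9123954) = 1/(21167574453/2320) = 2320/21167574453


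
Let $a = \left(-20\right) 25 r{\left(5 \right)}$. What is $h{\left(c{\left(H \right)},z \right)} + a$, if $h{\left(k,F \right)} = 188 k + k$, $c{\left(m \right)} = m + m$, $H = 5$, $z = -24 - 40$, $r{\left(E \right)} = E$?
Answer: $-610$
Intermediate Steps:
$z = -64$
$c{\left(m \right)} = 2 m$
$h{\left(k,F \right)} = 189 k$
$a = -2500$ ($a = \left(-20\right) 25 \cdot 5 = \left(-500\right) 5 = -2500$)
$h{\left(c{\left(H \right)},z \right)} + a = 189 \cdot 2 \cdot 5 - 2500 = 189 \cdot 10 - 2500 = 1890 - 2500 = -610$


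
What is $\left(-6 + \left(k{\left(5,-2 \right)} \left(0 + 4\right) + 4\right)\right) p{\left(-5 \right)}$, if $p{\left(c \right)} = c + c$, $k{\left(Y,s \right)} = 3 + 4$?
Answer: $-260$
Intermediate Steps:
$k{\left(Y,s \right)} = 7$
$p{\left(c \right)} = 2 c$
$\left(-6 + \left(k{\left(5,-2 \right)} \left(0 + 4\right) + 4\right)\right) p{\left(-5 \right)} = \left(-6 + \left(7 \left(0 + 4\right) + 4\right)\right) 2 \left(-5\right) = \left(-6 + \left(7 \cdot 4 + 4\right)\right) \left(-10\right) = \left(-6 + \left(28 + 4\right)\right) \left(-10\right) = \left(-6 + 32\right) \left(-10\right) = 26 \left(-10\right) = -260$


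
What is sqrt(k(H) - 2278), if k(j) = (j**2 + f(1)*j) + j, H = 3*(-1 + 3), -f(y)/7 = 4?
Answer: 2*I*sqrt(601) ≈ 49.031*I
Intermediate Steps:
f(y) = -28 (f(y) = -7*4 = -28)
H = 6 (H = 3*2 = 6)
k(j) = j**2 - 27*j (k(j) = (j**2 - 28*j) + j = j**2 - 27*j)
sqrt(k(H) - 2278) = sqrt(6*(-27 + 6) - 2278) = sqrt(6*(-21) - 2278) = sqrt(-126 - 2278) = sqrt(-2404) = 2*I*sqrt(601)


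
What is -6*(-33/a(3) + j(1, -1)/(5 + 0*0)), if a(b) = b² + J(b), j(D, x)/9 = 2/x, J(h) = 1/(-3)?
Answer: 2889/65 ≈ 44.446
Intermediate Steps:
J(h) = -⅓
j(D, x) = 18/x (j(D, x) = 9*(2/x) = 18/x)
a(b) = -⅓ + b² (a(b) = b² - ⅓ = -⅓ + b²)
-6*(-33/a(3) + j(1, -1)/(5 + 0*0)) = -6*(-33/(-⅓ + 3²) + (18/(-1))/(5 + 0*0)) = -6*(-33/(-⅓ + 9) + (18*(-1))/(5 + 0)) = -6*(-33/26/3 - 18/5) = -6*(-33*3/26 - 18*⅕) = -6*(-99/26 - 18/5) = -6*(-963/130) = 2889/65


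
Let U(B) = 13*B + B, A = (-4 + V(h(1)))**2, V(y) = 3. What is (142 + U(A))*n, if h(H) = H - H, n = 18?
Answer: 2808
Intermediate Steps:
h(H) = 0
A = 1 (A = (-4 + 3)**2 = (-1)**2 = 1)
U(B) = 14*B
(142 + U(A))*n = (142 + 14*1)*18 = (142 + 14)*18 = 156*18 = 2808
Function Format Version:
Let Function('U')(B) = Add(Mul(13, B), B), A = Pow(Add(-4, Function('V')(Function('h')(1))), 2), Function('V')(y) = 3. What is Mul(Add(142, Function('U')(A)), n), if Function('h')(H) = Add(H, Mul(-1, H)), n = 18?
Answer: 2808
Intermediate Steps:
Function('h')(H) = 0
A = 1 (A = Pow(Add(-4, 3), 2) = Pow(-1, 2) = 1)
Function('U')(B) = Mul(14, B)
Mul(Add(142, Function('U')(A)), n) = Mul(Add(142, Mul(14, 1)), 18) = Mul(Add(142, 14), 18) = Mul(156, 18) = 2808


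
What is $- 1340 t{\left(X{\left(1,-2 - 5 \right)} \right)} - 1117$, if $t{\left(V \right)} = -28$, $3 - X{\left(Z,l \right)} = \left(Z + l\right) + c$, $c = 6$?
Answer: $36403$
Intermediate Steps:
$X{\left(Z,l \right)} = -3 - Z - l$ ($X{\left(Z,l \right)} = 3 - \left(\left(Z + l\right) + 6\right) = 3 - \left(6 + Z + l\right) = -3 - Z - l$)
$- 1340 t{\left(X{\left(1,-2 - 5 \right)} \right)} - 1117 = \left(-1340\right) \left(-28\right) - 1117 = 37520 - 1117 = 36403$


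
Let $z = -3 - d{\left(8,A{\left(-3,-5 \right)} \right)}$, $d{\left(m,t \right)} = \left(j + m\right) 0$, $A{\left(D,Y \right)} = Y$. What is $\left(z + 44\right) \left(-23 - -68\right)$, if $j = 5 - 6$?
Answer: $1845$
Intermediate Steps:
$j = -1$ ($j = 5 - 6 = -1$)
$d{\left(m,t \right)} = 0$ ($d{\left(m,t \right)} = \left(-1 + m\right) 0 = 0$)
$z = -3$ ($z = -3 - 0 = -3 + 0 = -3$)
$\left(z + 44\right) \left(-23 - -68\right) = \left(-3 + 44\right) \left(-23 - -68\right) = 41 \left(-23 + 68\right) = 41 \cdot 45 = 1845$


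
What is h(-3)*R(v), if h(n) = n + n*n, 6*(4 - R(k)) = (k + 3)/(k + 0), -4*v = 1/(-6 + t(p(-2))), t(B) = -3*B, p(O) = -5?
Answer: 131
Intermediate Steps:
v = -1/36 (v = -1/(4*(-6 - 3*(-5))) = -1/(4*(-6 + 15)) = -1/4/9 = -1/4*1/9 = -1/36 ≈ -0.027778)
R(k) = 4 - (3 + k)/(6*k) (R(k) = 4 - (k + 3)/(6*(k + 0)) = 4 - (3 + k)/(6*k))
h(n) = n + n**2
h(-3)*R(v) = (-3*(1 - 3))*((-3 + 23*(-1/36))/(6*(-1/36))) = (-3*(-2))*((1/6)*(-36)*(-3 - 23/36)) = 6*((1/6)*(-36)*(-131/36)) = 6*(131/6) = 131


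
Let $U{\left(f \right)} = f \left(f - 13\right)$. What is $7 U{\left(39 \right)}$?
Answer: $7098$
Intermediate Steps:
$U{\left(f \right)} = f \left(-13 + f\right)$
$7 U{\left(39 \right)} = 7 \cdot 39 \left(-13 + 39\right) = 7 \cdot 39 \cdot 26 = 7 \cdot 1014 = 7098$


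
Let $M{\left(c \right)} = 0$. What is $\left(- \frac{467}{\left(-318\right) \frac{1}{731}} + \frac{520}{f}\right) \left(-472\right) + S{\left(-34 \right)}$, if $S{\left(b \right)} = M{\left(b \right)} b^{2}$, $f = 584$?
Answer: $- \frac{5886121076}{11607} \approx -5.0712 \cdot 10^{5}$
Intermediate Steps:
$S{\left(b \right)} = 0$ ($S{\left(b \right)} = 0 b^{2} = 0$)
$\left(- \frac{467}{\left(-318\right) \frac{1}{731}} + \frac{520}{f}\right) \left(-472\right) + S{\left(-34 \right)} = \left(- \frac{467}{\left(-318\right) \frac{1}{731}} + \frac{520}{584}\right) \left(-472\right) + 0 = \left(- \frac{467}{\left(-318\right) \frac{1}{731}} + 520 \cdot \frac{1}{584}\right) \left(-472\right) + 0 = \left(- \frac{467}{- \frac{318}{731}} + \frac{65}{73}\right) \left(-472\right) + 0 = \left(\left(-467\right) \left(- \frac{731}{318}\right) + \frac{65}{73}\right) \left(-472\right) + 0 = \left(\frac{341377}{318} + \frac{65}{73}\right) \left(-472\right) + 0 = \frac{24941191}{23214} \left(-472\right) + 0 = - \frac{5886121076}{11607} + 0 = - \frac{5886121076}{11607}$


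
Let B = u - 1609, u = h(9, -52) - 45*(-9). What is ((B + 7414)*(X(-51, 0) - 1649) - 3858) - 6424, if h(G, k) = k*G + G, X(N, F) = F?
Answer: -9493681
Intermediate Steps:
h(G, k) = G + G*k (h(G, k) = G*k + G = G + G*k)
u = -54 (u = 9*(1 - 52) - 45*(-9) = 9*(-51) + 405 = -459 + 405 = -54)
B = -1663 (B = -54 - 1609 = -1663)
((B + 7414)*(X(-51, 0) - 1649) - 3858) - 6424 = ((-1663 + 7414)*(0 - 1649) - 3858) - 6424 = (5751*(-1649) - 3858) - 6424 = (-9483399 - 3858) - 6424 = -9487257 - 6424 = -9493681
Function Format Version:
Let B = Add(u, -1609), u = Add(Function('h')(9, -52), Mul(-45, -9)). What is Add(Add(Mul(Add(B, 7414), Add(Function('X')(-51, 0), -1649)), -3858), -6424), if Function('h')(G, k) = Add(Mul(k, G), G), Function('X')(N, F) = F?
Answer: -9493681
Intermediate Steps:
Function('h')(G, k) = Add(G, Mul(G, k)) (Function('h')(G, k) = Add(Mul(G, k), G) = Add(G, Mul(G, k)))
u = -54 (u = Add(Mul(9, Add(1, -52)), Mul(-45, -9)) = Add(Mul(9, -51), 405) = Add(-459, 405) = -54)
B = -1663 (B = Add(-54, -1609) = -1663)
Add(Add(Mul(Add(B, 7414), Add(Function('X')(-51, 0), -1649)), -3858), -6424) = Add(Add(Mul(Add(-1663, 7414), Add(0, -1649)), -3858), -6424) = Add(Add(Mul(5751, -1649), -3858), -6424) = Add(Add(-9483399, -3858), -6424) = Add(-9487257, -6424) = -9493681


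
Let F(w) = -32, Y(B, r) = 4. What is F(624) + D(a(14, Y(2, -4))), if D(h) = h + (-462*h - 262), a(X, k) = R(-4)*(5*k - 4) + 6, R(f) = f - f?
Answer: -3060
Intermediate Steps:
R(f) = 0
a(X, k) = 6 (a(X, k) = 0*(5*k - 4) + 6 = 0*(-4 + 5*k) + 6 = 0 + 6 = 6)
D(h) = -262 - 461*h (D(h) = h + (-262 - 462*h) = -262 - 461*h)
F(624) + D(a(14, Y(2, -4))) = -32 + (-262 - 461*6) = -32 + (-262 - 2766) = -32 - 3028 = -3060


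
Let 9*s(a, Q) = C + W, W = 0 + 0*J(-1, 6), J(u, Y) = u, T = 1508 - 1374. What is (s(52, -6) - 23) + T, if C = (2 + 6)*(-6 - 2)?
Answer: 935/9 ≈ 103.89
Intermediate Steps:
T = 134
C = -64 (C = 8*(-8) = -64)
W = 0 (W = 0 + 0*(-1) = 0 + 0 = 0)
s(a, Q) = -64/9 (s(a, Q) = (-64 + 0)/9 = (⅑)*(-64) = -64/9)
(s(52, -6) - 23) + T = (-64/9 - 23) + 134 = -271/9 + 134 = 935/9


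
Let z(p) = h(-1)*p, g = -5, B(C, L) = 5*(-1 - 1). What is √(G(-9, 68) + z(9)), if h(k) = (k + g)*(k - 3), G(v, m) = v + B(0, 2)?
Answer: √197 ≈ 14.036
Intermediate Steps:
B(C, L) = -10 (B(C, L) = 5*(-2) = -10)
G(v, m) = -10 + v (G(v, m) = v - 10 = -10 + v)
h(k) = (-5 + k)*(-3 + k) (h(k) = (k - 5)*(k - 3) = (-5 + k)*(-3 + k))
z(p) = 24*p (z(p) = (15 + (-1)² - 8*(-1))*p = (15 + 1 + 8)*p = 24*p)
√(G(-9, 68) + z(9)) = √((-10 - 9) + 24*9) = √(-19 + 216) = √197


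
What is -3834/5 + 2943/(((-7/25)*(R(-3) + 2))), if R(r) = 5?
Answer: -555741/245 ≈ -2268.3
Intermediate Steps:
-3834/5 + 2943/(((-7/25)*(R(-3) + 2))) = -3834/5 + 2943/(((-7/25)*(5 + 2))) = -3834*⅕ + 2943/((-7*1/25*7)) = -3834/5 + 2943/((-7/25*7)) = -3834/5 + 2943/(-49/25) = -3834/5 + 2943*(-25/49) = -3834/5 - 73575/49 = -555741/245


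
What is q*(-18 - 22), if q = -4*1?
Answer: 160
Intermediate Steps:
q = -4
q*(-18 - 22) = -4*(-18 - 22) = -4*(-40) = 160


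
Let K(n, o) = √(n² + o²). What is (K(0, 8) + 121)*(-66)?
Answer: -8514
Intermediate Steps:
(K(0, 8) + 121)*(-66) = (√(0² + 8²) + 121)*(-66) = (√(0 + 64) + 121)*(-66) = (√64 + 121)*(-66) = (8 + 121)*(-66) = 129*(-66) = -8514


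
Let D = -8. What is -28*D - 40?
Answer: 184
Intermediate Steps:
-28*D - 40 = -28*(-8) - 40 = 224 - 40 = 184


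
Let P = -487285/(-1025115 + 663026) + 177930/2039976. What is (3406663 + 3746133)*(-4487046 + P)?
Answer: -47037699707026976000111/1465581091 ≈ -3.2095e+13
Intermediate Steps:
P = 58804233385/41036270548 (P = -487285/(-362089) + 177930*(1/2039976) = -487285*(-1/362089) + 9885/113332 = 487285/362089 + 9885/113332 = 58804233385/41036270548 ≈ 1.4330)
(3406663 + 3746133)*(-4487046 + P) = (3406663 + 3746133)*(-4487046 + 58804233385/41036270548) = 7152796*(-184131574813087823/41036270548) = -47037699707026976000111/1465581091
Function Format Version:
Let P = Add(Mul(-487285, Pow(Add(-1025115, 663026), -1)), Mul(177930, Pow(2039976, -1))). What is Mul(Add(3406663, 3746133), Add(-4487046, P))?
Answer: Rational(-47037699707026976000111, 1465581091) ≈ -3.2095e+13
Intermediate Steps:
P = Rational(58804233385, 41036270548) (P = Add(Mul(-487285, Pow(-362089, -1)), Mul(177930, Rational(1, 2039976))) = Add(Mul(-487285, Rational(-1, 362089)), Rational(9885, 113332)) = Add(Rational(487285, 362089), Rational(9885, 113332)) = Rational(58804233385, 41036270548) ≈ 1.4330)
Mul(Add(3406663, 3746133), Add(-4487046, P)) = Mul(Add(3406663, 3746133), Add(-4487046, Rational(58804233385, 41036270548))) = Mul(7152796, Rational(-184131574813087823, 41036270548)) = Rational(-47037699707026976000111, 1465581091)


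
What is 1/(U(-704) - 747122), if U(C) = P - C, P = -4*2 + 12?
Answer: -1/746414 ≈ -1.3397e-6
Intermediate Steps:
P = 4 (P = -8 + 12 = 4)
U(C) = 4 - C
1/(U(-704) - 747122) = 1/((4 - 1*(-704)) - 747122) = 1/((4 + 704) - 747122) = 1/(708 - 747122) = 1/(-746414) = -1/746414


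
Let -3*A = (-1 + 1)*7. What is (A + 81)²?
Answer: 6561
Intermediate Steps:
A = 0 (A = -(-1 + 1)*7/3 = -0*7 = -⅓*0 = 0)
(A + 81)² = (0 + 81)² = 81² = 6561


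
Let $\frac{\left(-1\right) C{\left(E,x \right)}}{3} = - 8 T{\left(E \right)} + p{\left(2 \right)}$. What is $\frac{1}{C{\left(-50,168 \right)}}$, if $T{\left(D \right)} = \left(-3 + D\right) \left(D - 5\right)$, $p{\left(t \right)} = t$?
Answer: $\frac{1}{69954} \approx 1.4295 \cdot 10^{-5}$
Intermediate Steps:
$T{\left(D \right)} = \left(-5 + D\right) \left(-3 + D\right)$ ($T{\left(D \right)} = \left(-3 + D\right) \left(-5 + D\right) = \left(-5 + D\right) \left(-3 + D\right)$)
$C{\left(E,x \right)} = 354 - 192 E + 24 E^{2}$ ($C{\left(E,x \right)} = - 3 \left(- 8 \left(15 + E^{2} - 8 E\right) + 2\right) = - 3 \left(\left(-120 - 8 E^{2} + 64 E\right) + 2\right) = - 3 \left(-118 - 8 E^{2} + 64 E\right) = 354 - 192 E + 24 E^{2}$)
$\frac{1}{C{\left(-50,168 \right)}} = \frac{1}{354 - -9600 + 24 \left(-50\right)^{2}} = \frac{1}{354 + 9600 + 24 \cdot 2500} = \frac{1}{354 + 9600 + 60000} = \frac{1}{69954}$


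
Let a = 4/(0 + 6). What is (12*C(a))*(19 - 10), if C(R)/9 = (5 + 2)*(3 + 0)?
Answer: 20412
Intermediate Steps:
a = ⅔ (a = 4/6 = 4*(⅙) = ⅔ ≈ 0.66667)
C(R) = 189 (C(R) = 9*((5 + 2)*(3 + 0)) = 9*(7*3) = 9*21 = 189)
(12*C(a))*(19 - 10) = (12*189)*(19 - 10) = 2268*9 = 20412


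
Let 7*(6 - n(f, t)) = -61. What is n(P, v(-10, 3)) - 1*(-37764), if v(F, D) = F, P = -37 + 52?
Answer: 264451/7 ≈ 37779.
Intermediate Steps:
P = 15
n(f, t) = 103/7 (n(f, t) = 6 - ⅐*(-61) = 6 + 61/7 = 103/7)
n(P, v(-10, 3)) - 1*(-37764) = 103/7 - 1*(-37764) = 103/7 + 37764 = 264451/7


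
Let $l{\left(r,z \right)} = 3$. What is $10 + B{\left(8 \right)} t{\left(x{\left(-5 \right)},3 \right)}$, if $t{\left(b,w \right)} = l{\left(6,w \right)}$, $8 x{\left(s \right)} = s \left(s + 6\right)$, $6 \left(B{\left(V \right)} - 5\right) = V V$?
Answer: $57$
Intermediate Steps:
$B{\left(V \right)} = 5 + \frac{V^{2}}{6}$ ($B{\left(V \right)} = 5 + \frac{V V}{6} = 5 + \frac{V^{2}}{6}$)
$x{\left(s \right)} = \frac{s \left(6 + s\right)}{8}$ ($x{\left(s \right)} = \frac{s \left(s + 6\right)}{8} = \frac{s \left(6 + s\right)}{8}$)
$t{\left(b,w \right)} = 3$
$10 + B{\left(8 \right)} t{\left(x{\left(-5 \right)},3 \right)} = 10 + \left(5 + \frac{8^{2}}{6}\right) 3 = 10 + \left(5 + \frac{1}{6} \cdot 64\right) 3 = 10 + \left(5 + \frac{32}{3}\right) 3 = 10 + \frac{47}{3} \cdot 3 = 10 + 47 = 57$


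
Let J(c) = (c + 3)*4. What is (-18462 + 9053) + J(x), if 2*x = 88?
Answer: -9221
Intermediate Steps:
x = 44 (x = (½)*88 = 44)
J(c) = 12 + 4*c (J(c) = (3 + c)*4 = 12 + 4*c)
(-18462 + 9053) + J(x) = (-18462 + 9053) + (12 + 4*44) = -9409 + (12 + 176) = -9409 + 188 = -9221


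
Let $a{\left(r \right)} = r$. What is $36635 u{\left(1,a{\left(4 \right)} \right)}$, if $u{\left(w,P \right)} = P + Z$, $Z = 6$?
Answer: $366350$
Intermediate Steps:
$u{\left(w,P \right)} = 6 + P$ ($u{\left(w,P \right)} = P + 6 = 6 + P$)
$36635 u{\left(1,a{\left(4 \right)} \right)} = 36635 \left(6 + 4\right) = 36635 \cdot 10 = 366350$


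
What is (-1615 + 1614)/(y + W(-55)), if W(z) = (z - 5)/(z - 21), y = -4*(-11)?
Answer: -19/851 ≈ -0.022327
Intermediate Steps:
y = 44
W(z) = (-5 + z)/(-21 + z)
(-1615 + 1614)/(y + W(-55)) = (-1615 + 1614)/(44 + (-5 - 55)/(-21 - 55)) = -1/(44 - 60/(-76)) = -1/(44 - 1/76*(-60)) = -1/(44 + 15/19) = -1/851/19 = -1*19/851 = -19/851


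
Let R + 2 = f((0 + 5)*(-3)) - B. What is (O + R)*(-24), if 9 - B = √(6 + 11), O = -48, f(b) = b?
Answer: 1776 - 24*√17 ≈ 1677.0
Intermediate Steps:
B = 9 - √17 (B = 9 - √(6 + 11) = 9 - √17 ≈ 4.8769)
R = -26 + √17 (R = -2 + ((0 + 5)*(-3) - (9 - √17)) = -2 + (5*(-3) + (-9 + √17)) = -2 + (-15 + (-9 + √17)) = -2 + (-24 + √17) = -26 + √17 ≈ -21.877)
(O + R)*(-24) = (-48 + (-26 + √17))*(-24) = (-74 + √17)*(-24) = 1776 - 24*√17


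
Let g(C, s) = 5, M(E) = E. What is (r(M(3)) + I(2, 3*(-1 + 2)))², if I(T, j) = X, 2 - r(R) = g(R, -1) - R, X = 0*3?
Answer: 0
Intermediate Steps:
X = 0
r(R) = -3 + R (r(R) = 2 - (5 - R) = 2 + (-5 + R) = -3 + R)
I(T, j) = 0
(r(M(3)) + I(2, 3*(-1 + 2)))² = ((-3 + 3) + 0)² = (0 + 0)² = 0² = 0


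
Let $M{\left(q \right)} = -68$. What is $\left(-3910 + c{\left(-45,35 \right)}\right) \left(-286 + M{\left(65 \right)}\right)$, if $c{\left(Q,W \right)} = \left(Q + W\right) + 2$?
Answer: $1386972$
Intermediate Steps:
$c{\left(Q,W \right)} = 2 + Q + W$
$\left(-3910 + c{\left(-45,35 \right)}\right) \left(-286 + M{\left(65 \right)}\right) = \left(-3910 + \left(2 - 45 + 35\right)\right) \left(-286 - 68\right) = \left(-3910 - 8\right) \left(-354\right) = \left(-3918\right) \left(-354\right) = 1386972$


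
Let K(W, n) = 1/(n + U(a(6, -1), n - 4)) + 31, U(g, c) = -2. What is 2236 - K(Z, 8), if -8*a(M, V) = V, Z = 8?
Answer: 13229/6 ≈ 2204.8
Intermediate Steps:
a(M, V) = -V/8
K(W, n) = 31 + 1/(-2 + n) (K(W, n) = 1/(n - 2) + 31 = 1/(-2 + n) + 31 = 31 + 1/(-2 + n))
2236 - K(Z, 8) = 2236 - (-61 + 31*8)/(-2 + 8) = 2236 - (-61 + 248)/6 = 2236 - 187/6 = 13229/6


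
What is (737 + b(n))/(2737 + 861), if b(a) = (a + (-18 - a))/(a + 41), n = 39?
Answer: 29471/143920 ≈ 0.20477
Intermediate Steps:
b(a) = -18/(41 + a)
(737 + b(n))/(2737 + 861) = (737 - 18/(41 + 39))/(2737 + 861) = (737 - 18/80)/3598 = (737 - 18*1/80)*(1/3598) = (737 - 9/40)*(1/3598) = (29471/40)*(1/3598) = 29471/143920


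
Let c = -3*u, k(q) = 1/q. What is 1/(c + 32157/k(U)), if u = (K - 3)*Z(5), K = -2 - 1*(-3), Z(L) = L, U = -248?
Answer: -1/7974906 ≈ -1.2539e-7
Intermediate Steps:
K = 1 (K = -2 + 3 = 1)
u = -10 (u = (1 - 3)*5 = -2*5 = -10)
c = 30 (c = -3*(-10) = 30)
1/(c + 32157/k(U)) = 1/(30 + 32157/(1/(-248))) = 1/(30 + 32157/(-1/248)) = 1/(30 + 32157*(-248)) = 1/(30 - 7974936) = 1/(-7974906) = -1/7974906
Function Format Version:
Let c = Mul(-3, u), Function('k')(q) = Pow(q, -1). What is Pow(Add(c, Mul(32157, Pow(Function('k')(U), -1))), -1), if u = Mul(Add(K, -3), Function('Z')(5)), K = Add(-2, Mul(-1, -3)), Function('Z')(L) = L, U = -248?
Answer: Rational(-1, 7974906) ≈ -1.2539e-7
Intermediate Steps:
K = 1 (K = Add(-2, 3) = 1)
u = -10 (u = Mul(Add(1, -3), 5) = Mul(-2, 5) = -10)
c = 30 (c = Mul(-3, -10) = 30)
Pow(Add(c, Mul(32157, Pow(Function('k')(U), -1))), -1) = Pow(Add(30, Mul(32157, Pow(Pow(-248, -1), -1))), -1) = Pow(Add(30, Mul(32157, Pow(Rational(-1, 248), -1))), -1) = Pow(Add(30, Mul(32157, -248)), -1) = Pow(Add(30, -7974936), -1) = Pow(-7974906, -1) = Rational(-1, 7974906)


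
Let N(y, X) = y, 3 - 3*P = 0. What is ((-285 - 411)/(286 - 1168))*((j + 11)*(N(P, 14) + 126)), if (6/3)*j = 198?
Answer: 1620520/147 ≈ 11024.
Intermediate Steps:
P = 1 (P = 1 - 1/3*0 = 1 + 0 = 1)
j = 99 (j = (1/2)*198 = 99)
((-285 - 411)/(286 - 1168))*((j + 11)*(N(P, 14) + 126)) = ((-285 - 411)/(286 - 1168))*((99 + 11)*(1 + 126)) = (-696/(-882))*(110*127) = -696*(-1/882)*13970 = (116/147)*13970 = 1620520/147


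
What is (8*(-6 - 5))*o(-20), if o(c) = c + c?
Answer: 3520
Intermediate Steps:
o(c) = 2*c
(8*(-6 - 5))*o(-20) = (8*(-6 - 5))*(2*(-20)) = (8*(-11))*(-40) = -88*(-40) = 3520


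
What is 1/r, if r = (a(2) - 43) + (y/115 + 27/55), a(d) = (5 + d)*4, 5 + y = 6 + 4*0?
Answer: -1265/18343 ≈ -0.068964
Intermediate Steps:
y = 1 (y = -5 + (6 + 4*0) = -5 + (6 + 0) = -5 + 6 = 1)
a(d) = 20 + 4*d
r = -18343/1265 (r = ((20 + 4*2) - 43) + (1/115 + 27/55) = ((20 + 8) - 43) + (1*(1/115) + 27*(1/55)) = (28 - 43) + (1/115 + 27/55) = -15 + 632/1265 = -18343/1265 ≈ -14.500)
1/r = 1/(-18343/1265) = -1265/18343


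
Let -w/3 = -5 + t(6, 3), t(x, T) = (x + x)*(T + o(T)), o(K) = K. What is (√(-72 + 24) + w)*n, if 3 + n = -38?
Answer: 8241 - 164*I*√3 ≈ 8241.0 - 284.06*I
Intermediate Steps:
n = -41 (n = -3 - 38 = -41)
t(x, T) = 4*T*x (t(x, T) = (x + x)*(T + T) = (2*x)*(2*T) = 4*T*x)
w = -201 (w = -3*(-5 + 4*3*6) = -3*(-5 + 72) = -3*67 = -201)
(√(-72 + 24) + w)*n = (√(-72 + 24) - 201)*(-41) = (√(-48) - 201)*(-41) = (4*I*√3 - 201)*(-41) = (-201 + 4*I*√3)*(-41) = 8241 - 164*I*√3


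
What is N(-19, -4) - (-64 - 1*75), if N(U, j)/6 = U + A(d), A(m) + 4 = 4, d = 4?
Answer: 25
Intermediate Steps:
A(m) = 0 (A(m) = -4 + 4 = 0)
N(U, j) = 6*U (N(U, j) = 6*(U + 0) = 6*U)
N(-19, -4) - (-64 - 1*75) = 6*(-19) - (-64 - 1*75) = -114 - (-64 - 75) = -114 - 1*(-139) = -114 + 139 = 25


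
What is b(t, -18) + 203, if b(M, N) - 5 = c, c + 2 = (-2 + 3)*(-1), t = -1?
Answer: 205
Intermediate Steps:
c = -3 (c = -2 + (-2 + 3)*(-1) = -2 + 1*(-1) = -2 - 1 = -3)
b(M, N) = 2 (b(M, N) = 5 - 3 = 2)
b(t, -18) + 203 = 2 + 203 = 205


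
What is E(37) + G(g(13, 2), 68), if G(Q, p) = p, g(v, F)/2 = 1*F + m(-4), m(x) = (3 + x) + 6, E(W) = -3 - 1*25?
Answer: 40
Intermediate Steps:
E(W) = -28 (E(W) = -3 - 25 = -28)
m(x) = 9 + x
g(v, F) = 10 + 2*F (g(v, F) = 2*(1*F + (9 - 4)) = 2*(F + 5) = 2*(5 + F) = 10 + 2*F)
E(37) + G(g(13, 2), 68) = -28 + 68 = 40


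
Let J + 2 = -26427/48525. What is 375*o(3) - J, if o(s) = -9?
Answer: -54549466/16175 ≈ -3372.5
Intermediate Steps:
J = -41159/16175 (J = -2 - 26427/48525 = -2 - 26427*1/48525 = -2 - 8809/16175 = -41159/16175 ≈ -2.5446)
375*o(3) - J = 375*(-9) - 1*(-41159/16175) = -3375 + 41159/16175 = -54549466/16175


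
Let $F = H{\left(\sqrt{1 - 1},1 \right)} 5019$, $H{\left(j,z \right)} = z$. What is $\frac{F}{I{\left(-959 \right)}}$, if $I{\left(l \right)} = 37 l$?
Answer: $- \frac{717}{5069} \approx -0.14145$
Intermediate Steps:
$F = 5019$ ($F = 1 \cdot 5019 = 5019$)
$\frac{F}{I{\left(-959 \right)}} = \frac{5019}{37 \left(-959\right)} = \frac{5019}{-35483} = 5019 \left(- \frac{1}{35483}\right) = - \frac{717}{5069}$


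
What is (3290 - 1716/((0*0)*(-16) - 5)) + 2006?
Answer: 28196/5 ≈ 5639.2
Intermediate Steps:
(3290 - 1716/((0*0)*(-16) - 5)) + 2006 = (3290 - 1716/(0*(-16) - 5)) + 2006 = (3290 - 1716/(0 - 5)) + 2006 = (3290 - 1716/(-5)) + 2006 = (3290 - 1716*(-⅕)) + 2006 = (3290 + 1716/5) + 2006 = 18166/5 + 2006 = 28196/5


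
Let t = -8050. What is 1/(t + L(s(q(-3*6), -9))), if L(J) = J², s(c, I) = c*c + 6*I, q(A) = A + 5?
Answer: 1/5175 ≈ 0.00019324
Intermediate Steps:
q(A) = 5 + A
s(c, I) = c² + 6*I
1/(t + L(s(q(-3*6), -9))) = 1/(-8050 + ((5 - 3*6)² + 6*(-9))²) = 1/(-8050 + ((5 - 18)² - 54)²) = 1/(-8050 + ((-13)² - 54)²) = 1/(-8050 + (169 - 54)²) = 1/(-8050 + 115²) = 1/(-8050 + 13225) = 1/5175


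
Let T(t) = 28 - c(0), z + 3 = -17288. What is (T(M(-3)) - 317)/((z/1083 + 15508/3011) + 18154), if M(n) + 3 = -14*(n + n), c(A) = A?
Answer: -942403857/59163346565 ≈ -0.015929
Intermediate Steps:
z = -17291 (z = -3 - 17288 = -17291)
M(n) = -3 - 28*n (M(n) = -3 - 14*(n + n) = -3 - 28*n)
T(t) = 28 (T(t) = 28 - 1*0 = 28 + 0 = 28)
(T(M(-3)) - 317)/((z/1083 + 15508/3011) + 18154) = (28 - 317)/((-17291/1083 + 15508/3011) + 18154) = -289/((-17291*1/1083 + 15508*(1/3011)) + 18154) = -289/((-17291/1083 + 15508/3011) + 18154) = -289/(-35268037/3260913 + 18154) = -289/59163346565/3260913 = -289*3260913/59163346565 = -942403857/59163346565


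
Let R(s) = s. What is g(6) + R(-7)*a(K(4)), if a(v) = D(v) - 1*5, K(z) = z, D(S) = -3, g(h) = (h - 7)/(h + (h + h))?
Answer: 1007/18 ≈ 55.944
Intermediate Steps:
g(h) = (-7 + h)/(3*h) (g(h) = (-7 + h)/(h + 2*h) = (-7 + h)/((3*h)) = (-7 + h)*(1/(3*h)) = (-7 + h)/(3*h))
a(v) = -8 (a(v) = -3 - 1*5 = -3 - 5 = -8)
g(6) + R(-7)*a(K(4)) = (⅓)*(-7 + 6)/6 - 7*(-8) = (⅓)*(⅙)*(-1) + 56 = -1/18 + 56 = 1007/18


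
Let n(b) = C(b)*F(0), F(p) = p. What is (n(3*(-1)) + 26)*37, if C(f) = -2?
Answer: 962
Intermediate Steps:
n(b) = 0 (n(b) = -2*0 = 0)
(n(3*(-1)) + 26)*37 = (0 + 26)*37 = 26*37 = 962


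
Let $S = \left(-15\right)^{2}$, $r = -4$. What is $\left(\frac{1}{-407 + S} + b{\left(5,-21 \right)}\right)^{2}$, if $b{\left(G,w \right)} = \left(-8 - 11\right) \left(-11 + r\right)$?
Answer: $\frac{2690393161}{33124} \approx 81222.0$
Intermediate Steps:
$S = 225$
$b{\left(G,w \right)} = 285$ ($b{\left(G,w \right)} = \left(-8 - 11\right) \left(-11 - 4\right) = \left(-19\right) \left(-15\right) = 285$)
$\left(\frac{1}{-407 + S} + b{\left(5,-21 \right)}\right)^{2} = \left(\frac{1}{-407 + 225} + 285\right)^{2} = \left(\frac{1}{-182} + 285\right)^{2} = \left(- \frac{1}{182} + 285\right)^{2} = \left(\frac{51869}{182}\right)^{2} = \frac{2690393161}{33124}$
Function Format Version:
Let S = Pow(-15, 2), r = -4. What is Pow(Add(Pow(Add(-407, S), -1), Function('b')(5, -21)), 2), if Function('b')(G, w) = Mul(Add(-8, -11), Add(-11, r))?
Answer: Rational(2690393161, 33124) ≈ 81222.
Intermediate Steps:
S = 225
Function('b')(G, w) = 285 (Function('b')(G, w) = Mul(Add(-8, -11), Add(-11, -4)) = Mul(-19, -15) = 285)
Pow(Add(Pow(Add(-407, S), -1), Function('b')(5, -21)), 2) = Pow(Add(Pow(Add(-407, 225), -1), 285), 2) = Pow(Add(Pow(-182, -1), 285), 2) = Pow(Add(Rational(-1, 182), 285), 2) = Pow(Rational(51869, 182), 2) = Rational(2690393161, 33124)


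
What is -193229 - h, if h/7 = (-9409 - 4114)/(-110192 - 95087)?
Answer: -39665950552/205279 ≈ -1.9323e+5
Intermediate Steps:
h = 94661/205279 (h = 7*((-9409 - 4114)/(-110192 - 95087)) = 7*(-13523/(-205279)) = 7*(-13523*(-1/205279)) = 7*(13523/205279) = 94661/205279 ≈ 0.46113)
-193229 - h = -193229 - 1*94661/205279 = -193229 - 94661/205279 = -39665950552/205279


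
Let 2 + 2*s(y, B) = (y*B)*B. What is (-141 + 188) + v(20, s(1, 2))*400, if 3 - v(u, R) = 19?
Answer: -6353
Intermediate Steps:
s(y, B) = -1 + y*B²/2 (s(y, B) = -1 + ((y*B)*B)/2 = -1 + ((B*y)*B)/2 = -1 + (y*B²)/2 = -1 + y*B²/2)
v(u, R) = -16 (v(u, R) = 3 - 1*19 = 3 - 19 = -16)
(-141 + 188) + v(20, s(1, 2))*400 = (-141 + 188) - 16*400 = 47 - 6400 = -6353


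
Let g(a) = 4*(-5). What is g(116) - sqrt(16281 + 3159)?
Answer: -20 - 36*sqrt(15) ≈ -159.43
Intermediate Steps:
g(a) = -20
g(116) - sqrt(16281 + 3159) = -20 - sqrt(16281 + 3159) = -20 - sqrt(19440) = -20 - 36*sqrt(15)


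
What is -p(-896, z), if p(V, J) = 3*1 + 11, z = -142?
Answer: -14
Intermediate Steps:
p(V, J) = 14 (p(V, J) = 3 + 11 = 14)
-p(-896, z) = -1*14 = -14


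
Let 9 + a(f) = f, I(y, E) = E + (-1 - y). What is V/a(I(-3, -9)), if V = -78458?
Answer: 39229/8 ≈ 4903.6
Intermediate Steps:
I(y, E) = -1 + E - y
a(f) = -9 + f
V/a(I(-3, -9)) = -78458/(-9 + (-1 - 9 - 1*(-3))) = -78458/(-9 + (-1 - 9 + 3)) = -78458/(-9 - 7) = -78458/(-16) = -78458*(-1/16) = 39229/8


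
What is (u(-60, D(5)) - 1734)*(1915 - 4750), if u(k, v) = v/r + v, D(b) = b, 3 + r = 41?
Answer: 186250995/38 ≈ 4.9013e+6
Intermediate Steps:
r = 38 (r = -3 + 41 = 38)
u(k, v) = 39*v/38 (u(k, v) = v/38 + v = 39*v/38)
(u(-60, D(5)) - 1734)*(1915 - 4750) = ((39/38)*5 - 1734)*(1915 - 4750) = (195/38 - 1734)*(-2835) = -65697/38*(-2835) = 186250995/38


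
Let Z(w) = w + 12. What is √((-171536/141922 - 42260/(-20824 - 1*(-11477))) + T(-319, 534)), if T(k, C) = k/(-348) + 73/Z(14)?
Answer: √659451831720726363/306125754 ≈ 2.6527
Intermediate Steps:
Z(w) = 12 + w
T(k, C) = 73/26 - k/348 (T(k, C) = k/(-348) + 73/(12 + 14) = k*(-1/348) + 73/26 = -k/348 + 73*(1/26) = -k/348 + 73/26 = 73/26 - k/348)
√((-171536/141922 - 42260/(-20824 - 1*(-11477))) + T(-319, 534)) = √((-171536/141922 - 42260/(-20824 - 1*(-11477))) + (73/26 - 1/348*(-319))) = √((-171536*1/141922 - 42260/(-20824 + 11477)) + (73/26 + 11/12)) = √((-85768/70961 - 42260/(-9347)) + 581/156) = √((-85768/70961 - 42260*(-1/9347)) + 581/156) = √((-85768/70961 + 42260/9347) + 581/156) = √(2197138364/663272467 + 581/156) = √(4308372119/612251508) = √659451831720726363/306125754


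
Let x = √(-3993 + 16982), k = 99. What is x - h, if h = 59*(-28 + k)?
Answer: -4189 + √12989 ≈ -4075.0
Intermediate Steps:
h = 4189 (h = 59*(-28 + 99) = 59*71 = 4189)
x = √12989 ≈ 113.97
x - h = √12989 - 1*4189 = √12989 - 4189 = -4189 + √12989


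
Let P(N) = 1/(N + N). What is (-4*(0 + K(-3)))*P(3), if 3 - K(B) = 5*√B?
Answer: -2 + 10*I*√3/3 ≈ -2.0 + 5.7735*I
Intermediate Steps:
P(N) = 1/(2*N)
K(B) = 3 - 5*√B
(-4*(0 + K(-3)))*P(3) = (-4*(0 + (3 - 5*I*√3)))*((½)/3) = (-4*(0 + (3 - 5*I*√3)))*((½)*(⅓)) = -4*(0 + (3 - 5*I*√3))*(⅙) = -4*(3 - 5*I*√3)*(⅙) = (-12 + 20*I*√3)*(⅙) = -2 + 10*I*√3/3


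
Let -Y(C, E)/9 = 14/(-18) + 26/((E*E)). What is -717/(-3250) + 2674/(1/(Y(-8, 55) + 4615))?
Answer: 4860185154677/393250 ≈ 1.2359e+7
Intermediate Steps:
Y(C, E) = 7 - 234/E² (Y(C, E) = -9*(14/(-18) + 26/((E*E))) = -9*(14*(-1/18) + 26/(E²)) = -9*(-7/9 + 26/E²) = 7 - 234/E²)
-717/(-3250) + 2674/(1/(Y(-8, 55) + 4615)) = -717/(-3250) + 2674/(1/((7 - 234/55²) + 4615)) = -717*(-1/3250) + 2674/(1/((7 - 234*1/3025) + 4615)) = 717/3250 + 2674/(1/((7 - 234/3025) + 4615)) = 717/3250 + 2674/(1/(20941/3025 + 4615)) = 717/3250 + 2674/(1/(13981316/3025)) = 717/3250 + 2674/(3025/13981316) = 717/3250 + 2674*(13981316/3025) = 717/3250 + 37386038984/3025 = 4860185154677/393250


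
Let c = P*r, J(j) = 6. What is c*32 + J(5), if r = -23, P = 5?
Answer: -3674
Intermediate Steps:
c = -115 (c = 5*(-23) = -115)
c*32 + J(5) = -115*32 + 6 = -3680 + 6 = -3674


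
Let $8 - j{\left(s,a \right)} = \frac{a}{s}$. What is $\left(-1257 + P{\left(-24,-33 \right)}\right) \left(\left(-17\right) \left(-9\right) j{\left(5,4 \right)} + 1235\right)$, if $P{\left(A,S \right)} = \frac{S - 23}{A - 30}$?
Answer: $- \frac{396182213}{135} \approx -2.9347 \cdot 10^{6}$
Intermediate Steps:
$j{\left(s,a \right)} = 8 - \frac{a}{s}$
$P{\left(A,S \right)} = \frac{-23 + S}{-30 + A}$
$\left(-1257 + P{\left(-24,-33 \right)}\right) \left(\left(-17\right) \left(-9\right) j{\left(5,4 \right)} + 1235\right) = \left(-1257 + \frac{-23 - 33}{-30 - 24}\right) \left(\left(-17\right) \left(-9\right) \left(8 - \frac{4}{5}\right) + 1235\right) = \left(-1257 + \frac{1}{-54} \left(-56\right)\right) \left(153 \left(8 - 4 \cdot \frac{1}{5}\right) + 1235\right) = \left(-1257 - - \frac{28}{27}\right) \left(153 \left(8 - \frac{4}{5}\right) + 1235\right) = \left(-1257 + \frac{28}{27}\right) \left(153 \cdot \frac{36}{5} + 1235\right) = - \frac{33911 \left(\frac{5508}{5} + 1235\right)}{27} = \left(- \frac{33911}{27}\right) \frac{11683}{5} = - \frac{396182213}{135}$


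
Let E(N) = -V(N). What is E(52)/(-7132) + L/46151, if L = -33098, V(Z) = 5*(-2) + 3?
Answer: -12440947/17323628 ≈ -0.71815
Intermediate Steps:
V(Z) = -7 (V(Z) = -10 + 3 = -7)
E(N) = 7 (E(N) = -1*(-7) = 7)
E(52)/(-7132) + L/46151 = 7/(-7132) - 33098/46151 = 7*(-1/7132) - 33098*1/46151 = -7/7132 - 1742/2429 = -12440947/17323628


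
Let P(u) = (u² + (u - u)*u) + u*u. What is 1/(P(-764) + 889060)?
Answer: 1/2056452 ≈ 4.8627e-7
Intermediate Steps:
P(u) = 2*u² (P(u) = (u² + 0*u) + u² = (u² + 0) + u² = u² + u² = 2*u²)
1/(P(-764) + 889060) = 1/(2*(-764)² + 889060) = 1/(2*583696 + 889060) = 1/(1167392 + 889060) = 1/2056452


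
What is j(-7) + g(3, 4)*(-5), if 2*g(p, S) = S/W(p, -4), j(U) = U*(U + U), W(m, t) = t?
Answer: 201/2 ≈ 100.50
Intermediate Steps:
j(U) = 2*U² (j(U) = U*(2*U) = 2*U²)
g(p, S) = -S/8 (g(p, S) = (S/(-4))/2 = (S*(-¼))/2 = (-S/4)/2 = -S/8)
j(-7) + g(3, 4)*(-5) = 2*(-7)² - ⅛*4*(-5) = 2*49 - ½*(-5) = 98 + 5/2 = 201/2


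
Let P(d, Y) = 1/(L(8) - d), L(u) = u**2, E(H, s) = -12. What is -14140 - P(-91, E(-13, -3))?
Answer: -2191701/155 ≈ -14140.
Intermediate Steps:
P(d, Y) = 1/(64 - d) (P(d, Y) = 1/(8**2 - d) = 1/(64 - d))
-14140 - P(-91, E(-13, -3)) = -14140 - (-1)/(-64 - 91) = -14140 - (-1)/(-155) = -14140 - (-1)*(-1)/155 = -14140 - 1*1/155 = -14140 - 1/155 = -2191701/155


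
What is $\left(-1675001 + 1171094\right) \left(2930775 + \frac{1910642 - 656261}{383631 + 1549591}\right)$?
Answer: $- \frac{2855056417444810917}{1933222} \approx -1.4768 \cdot 10^{12}$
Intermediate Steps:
$\left(-1675001 + 1171094\right) \left(2930775 + \frac{1910642 - 656261}{383631 + 1549591}\right) = - 503907 \left(2930775 + \frac{1254381}{1933222}\right) = \left(-503907\right) \frac{5665839961431}{1933222} = - \frac{2855056417444810917}{1933222}$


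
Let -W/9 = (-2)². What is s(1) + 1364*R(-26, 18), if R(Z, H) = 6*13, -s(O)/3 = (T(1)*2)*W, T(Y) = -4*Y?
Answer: 105528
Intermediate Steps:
W = -36 (W = -9*(-2)² = -9*4 = -36)
s(O) = -864 (s(O) = -3*-4*1*2*(-36) = -3*(-4*2)*(-36) = -(-24)*(-36) = -3*288 = -864)
R(Z, H) = 78
s(1) + 1364*R(-26, 18) = -864 + 1364*78 = -864 + 106392 = 105528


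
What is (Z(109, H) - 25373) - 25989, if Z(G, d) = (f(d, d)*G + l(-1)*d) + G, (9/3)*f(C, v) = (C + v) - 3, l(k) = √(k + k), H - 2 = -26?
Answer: -53106 - 24*I*√2 ≈ -53106.0 - 33.941*I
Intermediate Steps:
H = -24 (H = 2 - 26 = -24)
l(k) = √2*√k (l(k) = √(2*k) = √2*√k)
f(C, v) = -1 + C/3 + v/3 (f(C, v) = ((C + v) - 3)/3 = (-3 + C + v)/3 = -1 + C/3 + v/3)
Z(G, d) = G + G*(-1 + 2*d/3) + I*d*√2 (Z(G, d) = ((-1 + d/3 + d/3)*G + (√2*√(-1))*d) + G = ((-1 + 2*d/3)*G + (√2*I)*d) + G = (G*(-1 + 2*d/3) + (I*√2)*d) + G = (G*(-1 + 2*d/3) + I*d*√2) + G = G + G*(-1 + 2*d/3) + I*d*√2)
(Z(109, H) - 25373) - 25989 = ((⅓)*(-24)*(2*109 + 3*I*√2) - 25373) - 25989 = ((⅓)*(-24)*(218 + 3*I*√2) - 25373) - 25989 = ((-1744 - 24*I*√2) - 25373) - 25989 = (-27117 - 24*I*√2) - 25989 = -53106 - 24*I*√2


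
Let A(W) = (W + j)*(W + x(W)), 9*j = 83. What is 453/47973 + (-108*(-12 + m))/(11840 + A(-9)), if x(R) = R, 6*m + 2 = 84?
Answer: -272786/47317369 ≈ -0.0057650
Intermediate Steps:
m = 41/3 (m = -1/3 + (1/6)*84 = -1/3 + 14 = 41/3 ≈ 13.667)
j = 83/9 (j = (1/9)*83 = 83/9 ≈ 9.2222)
A(W) = 2*W*(83/9 + W) (A(W) = (W + 83/9)*(W + W) = (83/9 + W)*(2*W) = 2*W*(83/9 + W))
453/47973 + (-108*(-12 + m))/(11840 + A(-9)) = 453/47973 + (-108*(-12 + 41/3))/(11840 + (2/9)*(-9)*(83 + 9*(-9))) = 453*(1/47973) + (-108*5/3)/(11840 + (2/9)*(-9)*(83 - 81)) = 151/15991 - 180/(11840 + (2/9)*(-9)*2) = 151/15991 - 180/(11840 - 4) = 151/15991 - 180/11836 = 151/15991 - 180*1/11836 = 151/15991 - 45/2959 = -272786/47317369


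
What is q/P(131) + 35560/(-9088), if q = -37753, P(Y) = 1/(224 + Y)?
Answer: -15225034285/1136 ≈ -1.3402e+7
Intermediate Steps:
q/P(131) + 35560/(-9088) = -37753/(1/(224 + 131)) + 35560/(-9088) = -37753/(1/355) + 35560*(-1/9088) = -37753/1/355 - 4445/1136 = -37753*355 - 4445/1136 = -13402315 - 4445/1136 = -15225034285/1136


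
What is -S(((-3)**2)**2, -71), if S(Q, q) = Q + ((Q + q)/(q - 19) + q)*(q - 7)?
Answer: -16883/3 ≈ -5627.7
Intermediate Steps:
S(Q, q) = Q + (-7 + q)*(q + (Q + q)/(-19 + q)) (S(Q, q) = Q + ((Q + q)/(-19 + q) + q)*(-7 + q) = Q + (q + (Q + q)/(-19 + q))*(-7 + q) = Q + (-7 + q)*(q + (Q + q)/(-19 + q)))
-S(((-3)**2)**2, -71) = -((-71)**3 - 26*((-3)**2)**2 - 25*(-71)**2 + 126*(-71) + 2*((-3)**2)**2*(-71))/(-19 - 71) = -(-357911 - 26*9**2 - 25*5041 - 8946 + 2*9**2*(-71))/(-90) = -(-1)*(-357911 - 26*81 - 126025 - 8946 + 2*81*(-71))/90 = -(-1)*(-357911 - 2106 - 126025 - 8946 - 11502)/90 = -(-1)*(-506490)/90 = -1*16883/3 = -16883/3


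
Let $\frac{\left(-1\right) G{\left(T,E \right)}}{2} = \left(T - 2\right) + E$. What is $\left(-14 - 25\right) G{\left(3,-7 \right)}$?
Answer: $-468$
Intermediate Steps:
$G{\left(T,E \right)} = 4 - 2 E - 2 T$ ($G{\left(T,E \right)} = - 2 \left(\left(T - 2\right) + E\right) = - 2 \left(\left(-2 + T\right) + E\right) = - 2 \left(-2 + E + T\right) = 4 - 2 E - 2 T$)
$\left(-14 - 25\right) G{\left(3,-7 \right)} = \left(-14 - 25\right) \left(4 - -14 - 6\right) = - 39 \left(4 + 14 - 6\right) = \left(-39\right) 12 = -468$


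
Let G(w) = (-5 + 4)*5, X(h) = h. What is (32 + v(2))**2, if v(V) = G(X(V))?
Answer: 729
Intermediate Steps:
G(w) = -5 (G(w) = -1*5 = -5)
v(V) = -5
(32 + v(2))**2 = (32 - 5)**2 = 27**2 = 729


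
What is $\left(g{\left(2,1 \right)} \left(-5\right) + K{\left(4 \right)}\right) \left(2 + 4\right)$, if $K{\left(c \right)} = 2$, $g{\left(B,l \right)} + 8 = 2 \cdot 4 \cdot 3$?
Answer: $-468$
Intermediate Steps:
$g{\left(B,l \right)} = 16$ ($g{\left(B,l \right)} = -8 + 2 \cdot 4 \cdot 3 = -8 + 8 \cdot 3 = -8 + 24 = 16$)
$\left(g{\left(2,1 \right)} \left(-5\right) + K{\left(4 \right)}\right) \left(2 + 4\right) = \left(16 \left(-5\right) + 2\right) \left(2 + 4\right) = \left(-80 + 2\right) 6 = \left(-78\right) 6 = -468$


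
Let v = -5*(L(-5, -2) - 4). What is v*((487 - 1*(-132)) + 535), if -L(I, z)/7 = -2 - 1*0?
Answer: -57700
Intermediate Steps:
L(I, z) = 14 (L(I, z) = -7*(-2 - 1*0) = -7*(-2 + 0) = -7*(-2) = 14)
v = -50 (v = -5*(14 - 4) = -5*10 = -50)
v*((487 - 1*(-132)) + 535) = -50*((487 - 1*(-132)) + 535) = -50*((487 + 132) + 535) = -50*(619 + 535) = -50*1154 = -57700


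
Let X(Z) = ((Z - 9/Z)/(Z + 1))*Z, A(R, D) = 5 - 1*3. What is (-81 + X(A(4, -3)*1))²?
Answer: 61504/9 ≈ 6833.8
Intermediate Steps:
A(R, D) = 2 (A(R, D) = 5 - 3 = 2)
X(Z) = Z*(Z - 9/Z)/(1 + Z) (X(Z) = ((Z - 9/Z)/(1 + Z))*Z = Z*(Z - 9/Z)/(1 + Z))
(-81 + X(A(4, -3)*1))² = (-81 + (-9 + (2*1)²)/(1 + 2*1))² = (-81 + (-9 + 2²)/(1 + 2))² = (-81 + (-9 + 4)/3)² = (-81 + (⅓)*(-5))² = (-81 - 5/3)² = (-248/3)² = 61504/9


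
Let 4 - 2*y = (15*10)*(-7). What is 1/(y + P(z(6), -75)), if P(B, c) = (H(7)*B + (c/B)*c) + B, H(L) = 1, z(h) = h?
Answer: 2/2953 ≈ 0.00067728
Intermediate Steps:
P(B, c) = 2*B + c²/B (P(B, c) = (1*B + (c/B)*c) + B = (B + c²/B) + B = 2*B + c²/B)
y = 527 (y = 2 - 15*10*(-7)/2 = 2 - 75*(-7) = 2 - ½*(-1050) = 2 + 525 = 527)
1/(y + P(z(6), -75)) = 1/(527 + (2*6 + (-75)²/6)) = 1/(527 + (12 + (⅙)*5625)) = 1/(527 + (12 + 1875/2)) = 1/(527 + 1899/2) = 1/(2953/2) = 2/2953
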